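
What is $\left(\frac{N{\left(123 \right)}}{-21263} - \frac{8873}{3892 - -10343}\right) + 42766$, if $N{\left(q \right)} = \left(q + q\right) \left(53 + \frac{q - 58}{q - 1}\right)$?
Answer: $\frac{789583124429336}{18463407105} \approx 42765.0$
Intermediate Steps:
$N{\left(q \right)} = 2 q \left(53 + \frac{-58 + q}{-1 + q}\right)$
$\left(\frac{N{\left(123 \right)}}{-21263} - \frac{8873}{3892 - -10343}\right) + 42766 = \left(\frac{6 \cdot 123 \frac{1}{-1 + 123} \left(-37 + 18 \cdot 123\right)}{-21263} - \frac{8873}{3892 - -10343}\right) + 42766 = \left(6 \cdot 123 \cdot \frac{1}{122} \left(-37 + 2214\right) \left(- \frac{1}{21263}\right) - \frac{8873}{3892 + 10343}\right) + 42766 = \left(6 \cdot 123 \cdot \frac{1}{122} \cdot 2177 \left(- \frac{1}{21263}\right) - \frac{8873}{14235}\right) + 42766 = \left(\frac{803313}{61} \left(- \frac{1}{21263}\right) - \frac{8873}{14235}\right) + 42766 = \left(- \frac{803313}{1297043} - \frac{8873}{14235}\right) + 42766 = - \frac{22943823094}{18463407105} + 42766 = \frac{789583124429336}{18463407105}$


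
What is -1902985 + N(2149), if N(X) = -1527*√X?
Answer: -1902985 - 1527*√2149 ≈ -1.9738e+6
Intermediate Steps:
-1902985 + N(2149) = -1902985 - 1527*√2149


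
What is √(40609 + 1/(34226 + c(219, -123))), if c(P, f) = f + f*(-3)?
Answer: √12064109383482/17236 ≈ 201.52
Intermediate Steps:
c(P, f) = -2*f (c(P, f) = f - 3*f = -2*f)
√(40609 + 1/(34226 + c(219, -123))) = √(40609 + 1/(34226 - 2*(-123))) = √(40609 + 1/(34226 + 246)) = √(40609 + 1/34472) = √(1399873449/34472) = √12064109383482/17236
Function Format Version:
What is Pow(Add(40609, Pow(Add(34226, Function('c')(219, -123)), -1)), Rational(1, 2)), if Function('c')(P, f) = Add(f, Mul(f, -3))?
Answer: Mul(Rational(1, 17236), Pow(12064109383482, Rational(1, 2))) ≈ 201.52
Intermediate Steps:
Function('c')(P, f) = Mul(-2, f) (Function('c')(P, f) = Add(f, Mul(-3, f)) = Mul(-2, f))
Pow(Add(40609, Pow(Add(34226, Function('c')(219, -123)), -1)), Rational(1, 2)) = Pow(Add(40609, Pow(Add(34226, Mul(-2, -123)), -1)), Rational(1, 2)) = Pow(Add(40609, Pow(Add(34226, 246), -1)), Rational(1, 2)) = Pow(Add(40609, Pow(34472, -1)), Rational(1, 2)) = Pow(Add(40609, Rational(1, 34472)), Rational(1, 2)) = Pow(Rational(1399873449, 34472), Rational(1, 2)) = Mul(Rational(1, 17236), Pow(12064109383482, Rational(1, 2)))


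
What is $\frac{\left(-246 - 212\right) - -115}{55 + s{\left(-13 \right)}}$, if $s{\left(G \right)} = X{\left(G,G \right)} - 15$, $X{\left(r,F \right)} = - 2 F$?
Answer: $- \frac{343}{66} \approx -5.197$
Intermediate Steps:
$s{\left(G \right)} = -15 - 2 G$ ($s{\left(G \right)} = - 2 G - 15 = -15 - 2 G$)
$\frac{\left(-246 - 212\right) - -115}{55 + s{\left(-13 \right)}} = \frac{\left(-246 - 212\right) - -115}{55 - -11} = \frac{\left(-246 - 212\right) + \left(-56 + 171\right)}{55 + \left(-15 + 26\right)} = \frac{-458 + 115}{55 + 11} = - \frac{343}{66}$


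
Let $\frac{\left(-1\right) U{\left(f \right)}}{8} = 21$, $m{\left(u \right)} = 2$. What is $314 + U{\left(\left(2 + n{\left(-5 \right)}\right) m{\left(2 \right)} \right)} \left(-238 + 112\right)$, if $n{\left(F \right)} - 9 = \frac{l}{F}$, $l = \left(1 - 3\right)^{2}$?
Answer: $21482$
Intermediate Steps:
$l = 4$ ($l = \left(-2\right)^{2} = 4$)
$n{\left(F \right)} = 9 + \frac{4}{F}$
$U{\left(f \right)} = -168$ ($U{\left(f \right)} = \left(-8\right) 21 = -168$)
$314 + U{\left(\left(2 + n{\left(-5 \right)}\right) m{\left(2 \right)} \right)} \left(-238 + 112\right) = 314 - 168 \left(-238 + 112\right) = 314 - -21168 = 314 + 21168 = 21482$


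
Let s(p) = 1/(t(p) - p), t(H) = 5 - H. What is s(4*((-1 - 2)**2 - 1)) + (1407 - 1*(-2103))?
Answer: 207089/59 ≈ 3510.0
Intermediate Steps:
s(p) = 1/(5 - 2*p) (s(p) = 1/((5 - p) - p) = 1/(5 - 2*p))
s(4*((-1 - 2)**2 - 1)) + (1407 - 1*(-2103)) = -1/(-5 + 2*(4*((-1 - 2)**2 - 1))) + (1407 - 1*(-2103)) = -1/(-5 + 2*(4*((-3)**2 - 1))) + (1407 + 2103) = -1/(-5 + 2*(4*(9 - 1))) + 3510 = -1/(-5 + 2*(4*8)) + 3510 = -1/(-5 + 2*32) + 3510 = -1/(-5 + 64) + 3510 = -1/59 + 3510 = 207089/59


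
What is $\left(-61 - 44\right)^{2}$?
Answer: $11025$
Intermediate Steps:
$\left(-61 - 44\right)^{2} = \left(-105\right)^{2} = 11025$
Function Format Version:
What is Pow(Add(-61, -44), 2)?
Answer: 11025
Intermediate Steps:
Pow(Add(-61, -44), 2) = Pow(-105, 2) = 11025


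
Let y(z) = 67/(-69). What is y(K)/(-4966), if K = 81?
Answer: 67/342654 ≈ 0.00019553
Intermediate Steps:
y(z) = -67/69 (y(z) = 67*(-1/69) = -67/69)
y(K)/(-4966) = -67/69/(-4966) = -67/69*(-1/4966) = 67/342654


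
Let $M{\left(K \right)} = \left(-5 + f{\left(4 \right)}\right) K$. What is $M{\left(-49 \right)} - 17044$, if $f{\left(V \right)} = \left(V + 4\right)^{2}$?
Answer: $-19935$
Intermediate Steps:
$f{\left(V \right)} = \left(4 + V\right)^{2}$
$M{\left(K \right)} = 59 K$ ($M{\left(K \right)} = \left(-5 + \left(4 + 4\right)^{2}\right) K = \left(-5 + 8^{2}\right) K = \left(-5 + 64\right) K = 59 K$)
$M{\left(-49 \right)} - 17044 = 59 \left(-49\right) - 17044 = -2891 - 17044 = -19935$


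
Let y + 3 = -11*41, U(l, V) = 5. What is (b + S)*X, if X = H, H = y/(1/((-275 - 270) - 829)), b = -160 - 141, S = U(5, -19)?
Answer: -184643616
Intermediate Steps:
S = 5
y = -454 (y = -3 - 11*41 = -3 - 451 = -454)
b = -301
H = 623796 (H = -454/(1/((-275 - 270) - 829)) = -454/(1/(-545 - 829)) = -454/(1/(-1374)) = -454/(-1/1374) = -454*(-1374) = 623796)
X = 623796
(b + S)*X = (-301 + 5)*623796 = -296*623796 = -184643616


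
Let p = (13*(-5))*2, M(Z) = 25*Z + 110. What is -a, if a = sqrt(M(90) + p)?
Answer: -sqrt(2230) ≈ -47.223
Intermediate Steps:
M(Z) = 110 + 25*Z
p = -130 (p = -65*2 = -130)
a = sqrt(2230) (a = sqrt((110 + 25*90) - 130) = sqrt((110 + 2250) - 130) = sqrt(2360 - 130) = sqrt(2230) ≈ 47.223)
-a = -sqrt(2230)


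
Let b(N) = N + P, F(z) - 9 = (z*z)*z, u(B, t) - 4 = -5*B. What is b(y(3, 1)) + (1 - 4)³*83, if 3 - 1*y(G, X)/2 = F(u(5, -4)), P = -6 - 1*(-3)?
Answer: 16266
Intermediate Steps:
u(B, t) = 4 - 5*B
F(z) = 9 + z³ (F(z) = 9 + (z*z)*z = 9 + z²*z = 9 + z³)
P = -3 (P = -6 + 3 = -3)
y(G, X) = 18510 (y(G, X) = 6 - 2*(9 + (4 - 5*5)³) = 6 - 2*(9 + (4 - 25)³) = 6 - 2*(9 + (-21)³) = 6 - 2*(9 - 9261) = 6 - 2*(-9252) = 6 + 18504 = 18510)
b(N) = -3 + N (b(N) = N - 3 = -3 + N)
b(y(3, 1)) + (1 - 4)³*83 = (-3 + 18510) + (1 - 4)³*83 = 18507 + (-3)³*83 = 18507 - 27*83 = 18507 - 2241 = 16266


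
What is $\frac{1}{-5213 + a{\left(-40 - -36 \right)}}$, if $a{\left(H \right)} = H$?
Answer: $- \frac{1}{5217} \approx -0.00019168$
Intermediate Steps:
$\frac{1}{-5213 + a{\left(-40 - -36 \right)}} = \frac{1}{-5213 - 4} = \frac{1}{-5217} = - \frac{1}{5217}$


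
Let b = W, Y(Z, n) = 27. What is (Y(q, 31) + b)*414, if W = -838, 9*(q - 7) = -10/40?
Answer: -335754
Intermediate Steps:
q = 251/36 (q = 7 + (-10/40)/9 = 7 + (-10*1/40)/9 = 7 + (⅑)*(-¼) = 7 - 1/36 = 251/36 ≈ 6.9722)
b = -838
(Y(q, 31) + b)*414 = (27 - 838)*414 = -811*414 = -335754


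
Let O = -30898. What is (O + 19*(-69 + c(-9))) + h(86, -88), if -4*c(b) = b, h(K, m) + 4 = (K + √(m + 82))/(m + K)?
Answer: -128853/4 - I*√6/2 ≈ -32213.0 - 1.2247*I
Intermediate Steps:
h(K, m) = -4 + (K + √(82 + m))/(K + m) (h(K, m) = -4 + (K + √(m + 82))/(m + K) = -4 + (K + √(82 + m))/(K + m))
c(b) = -b/4
(O + 19*(-69 + c(-9))) + h(86, -88) = (-30898 + 19*(-69 - ¼*(-9))) + (√(82 - 88) - 4*(-88) - 3*86)/(86 - 88) = (-30898 + 19*(-69 + 9/4)) + (√(-6) + 352 - 258)/(-2) = (-30898 + 19*(-267/4)) - (I*√6 + 352 - 258)/2 = (-30898 - 5073/4) - (94 + I*√6)/2 = -128665/4 + (-47 - I*√6/2) = -128853/4 - I*√6/2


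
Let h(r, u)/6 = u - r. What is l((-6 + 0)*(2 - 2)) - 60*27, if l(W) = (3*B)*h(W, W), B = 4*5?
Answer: -1620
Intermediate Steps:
B = 20
h(r, u) = -6*r + 6*u (h(r, u) = 6*(u - r) = -6*r + 6*u)
l(W) = 0 (l(W) = (3*20)*(-6*W + 6*W) = 60*0 = 0)
l((-6 + 0)*(2 - 2)) - 60*27 = 0 - 60*27 = 0 - 1620 = -1620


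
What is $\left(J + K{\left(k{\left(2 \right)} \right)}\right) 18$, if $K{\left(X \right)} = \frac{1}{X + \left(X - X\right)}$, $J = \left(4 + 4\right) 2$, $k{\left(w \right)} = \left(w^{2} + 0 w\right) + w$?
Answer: $291$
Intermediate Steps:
$k{\left(w \right)} = w + w^{2}$ ($k{\left(w \right)} = \left(w^{2} + 0\right) + w = w^{2} + w = w + w^{2}$)
$J = 16$ ($J = 8 \cdot 2 = 16$)
$K{\left(X \right)} = \frac{1}{X}$ ($K{\left(X \right)} = \frac{1}{X + 0} = \frac{1}{X}$)
$\left(J + K{\left(k{\left(2 \right)} \right)}\right) 18 = \left(16 + \frac{1}{2 \left(1 + 2\right)}\right) 18 = \left(16 + \frac{1}{2 \cdot 3}\right) 18 = \left(16 + \frac{1}{6}\right) 18 = \frac{97}{6} \cdot 18 = 291$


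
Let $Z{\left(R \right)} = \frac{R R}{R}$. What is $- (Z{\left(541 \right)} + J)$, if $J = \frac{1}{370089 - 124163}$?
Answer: $- \frac{133045967}{245926} \approx -541.0$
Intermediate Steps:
$Z{\left(R \right)} = R$ ($Z{\left(R \right)} = \frac{R^{2}}{R} = R$)
$J = \frac{1}{245926} \approx 4.0663 \cdot 10^{-6}$
$- (Z{\left(541 \right)} + J) = - (541 + \frac{1}{245926}) = \left(-1\right) \frac{133045967}{245926} = - \frac{133045967}{245926}$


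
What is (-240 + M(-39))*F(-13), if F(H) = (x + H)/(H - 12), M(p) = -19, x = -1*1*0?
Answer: -3367/25 ≈ -134.68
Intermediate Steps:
x = 0 (x = -1*0 = 0)
F(H) = H/(-12 + H) (F(H) = (0 + H)/(H - 12) = H/(-12 + H))
(-240 + M(-39))*F(-13) = (-240 - 19)*(-13/(-12 - 13)) = -(-3367)/(-25) = -(-3367)*(-1)/25 = -259*13/25 = -3367/25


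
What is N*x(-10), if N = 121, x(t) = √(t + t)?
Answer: 242*I*√5 ≈ 541.13*I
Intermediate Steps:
x(t) = √2*√t (x(t) = √(2*t) = √2*√t)
N*x(-10) = 121*(√2*√(-10)) = 121*(√2*(I*√10)) = 121*(2*I*√5) = 242*I*√5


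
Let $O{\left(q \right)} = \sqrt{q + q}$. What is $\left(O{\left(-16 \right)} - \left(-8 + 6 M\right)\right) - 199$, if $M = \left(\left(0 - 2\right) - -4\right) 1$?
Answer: $-203 + 4 i \sqrt{2} \approx -203.0 + 5.6569 i$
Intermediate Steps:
$O{\left(q \right)} = \sqrt{2} \sqrt{q}$ ($O{\left(q \right)} = \sqrt{2 q} = \sqrt{2} \sqrt{q}$)
$M = 2$ ($M = \left(-2 + \left(-1 + 5\right)\right) 1 = \left(-2 + 4\right) 1 = 2 \cdot 1 = 2$)
$\left(O{\left(-16 \right)} - \left(-8 + 6 M\right)\right) - 199 = \left(\sqrt{2} \sqrt{-16} + \left(\left(-6\right) 2 + 8\right)\right) - 199 = \left(\sqrt{2} \cdot 4 i + \left(-12 + 8\right)\right) - 199 = \left(4 i \sqrt{2} - 4\right) - 199 = \left(-4 + 4 i \sqrt{2}\right) - 199 = -203 + 4 i \sqrt{2}$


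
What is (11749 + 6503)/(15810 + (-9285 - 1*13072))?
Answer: -18252/6547 ≈ -2.7878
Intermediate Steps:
(11749 + 6503)/(15810 + (-9285 - 1*13072)) = 18252/(15810 + (-9285 - 13072)) = 18252/(15810 - 22357) = 18252/(-6547) = 18252*(-1/6547) = -18252/6547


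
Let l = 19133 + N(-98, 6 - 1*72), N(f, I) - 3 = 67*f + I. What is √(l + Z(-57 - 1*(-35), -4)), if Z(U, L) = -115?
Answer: √12389 ≈ 111.31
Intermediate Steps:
N(f, I) = 3 + I + 67*f (N(f, I) = 3 + (67*f + I) = 3 + (I + 67*f) = 3 + I + 67*f)
l = 12504 (l = 19133 + (3 + (6 - 1*72) + 67*(-98)) = 19133 + (3 + (6 - 72) - 6566) = 19133 + (3 - 66 - 6566) = 19133 - 6629 = 12504)
√(l + Z(-57 - 1*(-35), -4)) = √(12504 - 115) = √12389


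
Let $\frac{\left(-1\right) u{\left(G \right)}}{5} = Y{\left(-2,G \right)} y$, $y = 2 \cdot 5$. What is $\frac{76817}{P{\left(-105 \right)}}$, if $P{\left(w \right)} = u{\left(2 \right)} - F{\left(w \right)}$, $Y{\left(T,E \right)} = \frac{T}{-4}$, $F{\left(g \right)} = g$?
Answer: $\frac{76817}{80} \approx 960.21$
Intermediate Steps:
$y = 10$
$Y{\left(T,E \right)} = - \frac{T}{4}$ ($Y{\left(T,E \right)} = T \left(- \frac{1}{4}\right) = - \frac{T}{4}$)
$u{\left(G \right)} = -25$ ($u{\left(G \right)} = - 5 \left(- \frac{1}{4}\right) \left(-2\right) 10 = - 5 \cdot \frac{1}{2} \cdot 10 = \left(-5\right) 5 = -25$)
$P{\left(w \right)} = -25 - w$
$\frac{76817}{P{\left(-105 \right)}} = \frac{76817}{-25 - -105} = \frac{76817}{-25 + 105} = \frac{76817}{80}$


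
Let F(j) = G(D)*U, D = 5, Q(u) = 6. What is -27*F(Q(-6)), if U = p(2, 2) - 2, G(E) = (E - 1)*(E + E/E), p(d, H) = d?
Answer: 0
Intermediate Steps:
G(E) = (1 + E)*(-1 + E) (G(E) = (-1 + E)*(E + 1) = (-1 + E)*(1 + E) = (1 + E)*(-1 + E))
U = 0 (U = 2 - 2 = 0)
F(j) = 0 (F(j) = (-1 + 5²)*0 = (-1 + 25)*0 = 24*0 = 0)
-27*F(Q(-6)) = -27*0 = 0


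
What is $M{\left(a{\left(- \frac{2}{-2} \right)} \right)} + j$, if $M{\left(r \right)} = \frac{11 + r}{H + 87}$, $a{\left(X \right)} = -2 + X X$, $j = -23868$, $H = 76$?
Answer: $- \frac{3890474}{163} \approx -23868.0$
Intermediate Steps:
$a{\left(X \right)} = -2 + X^{2}$
$M{\left(r \right)} = \frac{11}{163} + \frac{r}{163}$ ($M{\left(r \right)} = \frac{11 + r}{76 + 87} = \frac{11 + r}{163} = \left(11 + r\right) \frac{1}{163} = \frac{11}{163} + \frac{r}{163}$)
$M{\left(a{\left(- \frac{2}{-2} \right)} \right)} + j = \left(\frac{11}{163} + \frac{-2 + \left(- \frac{2}{-2}\right)^{2}}{163}\right) - 23868 = \left(\frac{11}{163} + \frac{-2 + \left(\left(-2\right) \left(- \frac{1}{2}\right)\right)^{2}}{163}\right) - 23868 = \left(\frac{11}{163} + \frac{-2 + 1^{2}}{163}\right) - 23868 = \left(\frac{11}{163} + \frac{-2 + 1}{163}\right) - 23868 = \left(\frac{11}{163} + \frac{1}{163} \left(-1\right)\right) - 23868 = \left(\frac{11}{163} - \frac{1}{163}\right) - 23868 = \frac{10}{163} - 23868 = - \frac{3890474}{163}$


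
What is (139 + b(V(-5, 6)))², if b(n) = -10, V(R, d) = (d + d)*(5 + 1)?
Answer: 16641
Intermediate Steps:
V(R, d) = 12*d (V(R, d) = (2*d)*6 = 12*d)
(139 + b(V(-5, 6)))² = (139 - 10)² = 129² = 16641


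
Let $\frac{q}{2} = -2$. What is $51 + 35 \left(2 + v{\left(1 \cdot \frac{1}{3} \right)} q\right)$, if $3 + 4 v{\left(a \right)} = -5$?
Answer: $401$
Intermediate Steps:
$v{\left(a \right)} = -2$ ($v{\left(a \right)} = - \frac{3}{4} + \frac{1}{4} \left(-5\right) = - \frac{3}{4} - \frac{5}{4} = -2$)
$q = -4$ ($q = 2 \left(-2\right) = -4$)
$51 + 35 \left(2 + v{\left(1 \cdot \frac{1}{3} \right)} q\right) = 51 + 35 \left(2 - -8\right) = 51 + 35 \left(2 + 8\right) = 51 + 35 \cdot 10 = 51 + 350 = 401$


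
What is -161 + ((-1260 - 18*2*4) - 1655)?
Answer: -3220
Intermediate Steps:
-161 + ((-1260 - 18*2*4) - 1655) = -161 + ((-1260 - 36*4) - 1655) = -161 + ((-1260 - 144) - 1655) = -161 + (-1404 - 1655) = -161 - 3059 = -3220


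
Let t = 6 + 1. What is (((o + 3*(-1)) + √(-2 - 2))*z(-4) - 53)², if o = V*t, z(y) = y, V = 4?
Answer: 23345 + 2448*I ≈ 23345.0 + 2448.0*I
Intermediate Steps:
t = 7
o = 28 (o = 4*7 = 28)
(((o + 3*(-1)) + √(-2 - 2))*z(-4) - 53)² = (((28 + 3*(-1)) + √(-2 - 2))*(-4) - 53)² = (((28 - 3) + √(-4))*(-4) - 53)² = ((25 + 2*I)*(-4) - 53)² = ((-100 - 8*I) - 53)² = (-153 - 8*I)²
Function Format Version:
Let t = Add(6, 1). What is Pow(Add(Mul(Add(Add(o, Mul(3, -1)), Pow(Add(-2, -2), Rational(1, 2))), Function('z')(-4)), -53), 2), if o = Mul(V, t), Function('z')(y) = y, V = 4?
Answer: Add(23345, Mul(2448, I)) ≈ Add(23345., Mul(2448.0, I))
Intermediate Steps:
t = 7
o = 28 (o = Mul(4, 7) = 28)
Pow(Add(Mul(Add(Add(o, Mul(3, -1)), Pow(Add(-2, -2), Rational(1, 2))), Function('z')(-4)), -53), 2) = Pow(Add(Mul(Add(Add(28, Mul(3, -1)), Pow(Add(-2, -2), Rational(1, 2))), -4), -53), 2) = Pow(Add(Mul(Add(Add(28, -3), Pow(-4, Rational(1, 2))), -4), -53), 2) = Pow(Add(Mul(Add(25, Mul(2, I)), -4), -53), 2) = Pow(Add(Add(-100, Mul(-8, I)), -53), 2) = Pow(Add(-153, Mul(-8, I)), 2)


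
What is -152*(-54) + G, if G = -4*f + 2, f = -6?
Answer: 8234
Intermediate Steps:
G = 26 (G = -4*(-6) + 2 = 24 + 2 = 26)
-152*(-54) + G = -152*(-54) + 26 = 8208 + 26 = 8234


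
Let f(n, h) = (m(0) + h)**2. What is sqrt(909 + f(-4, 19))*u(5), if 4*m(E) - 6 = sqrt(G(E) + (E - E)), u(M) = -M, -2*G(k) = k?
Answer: -5*sqrt(5317)/2 ≈ -182.29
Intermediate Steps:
G(k) = -k/2
m(E) = 3/2 + sqrt(2)*sqrt(-E)/8 (m(E) = 3/2 + sqrt(-E/2 + (E - E))/4 = 3/2 + sqrt(-E/2 + 0)/4 = 3/2 + sqrt(-E/2)/4 = 3/2 + (sqrt(2)*sqrt(-E)/2)/4 = 3/2 + sqrt(2)*sqrt(-E)/8)
f(n, h) = (3/2 + h)**2 (f(n, h) = ((3/2 + sqrt(2)*sqrt(-1*0)/8) + h)**2 = ((3/2 + sqrt(2)*sqrt(0)/8) + h)**2 = ((3/2 + (1/8)*sqrt(2)*0) + h)**2 = ((3/2 + 0) + h)**2 = (3/2 + h)**2)
sqrt(909 + f(-4, 19))*u(5) = sqrt(909 + (3 + 2*19)**2/4)*(-1*5) = sqrt(909 + (3 + 38)**2/4)*(-5) = sqrt(909 + (1/4)*41**2)*(-5) = sqrt(909 + (1/4)*1681)*(-5) = sqrt(909 + 1681/4)*(-5) = sqrt(5317/4)*(-5) = (sqrt(5317)/2)*(-5) = -5*sqrt(5317)/2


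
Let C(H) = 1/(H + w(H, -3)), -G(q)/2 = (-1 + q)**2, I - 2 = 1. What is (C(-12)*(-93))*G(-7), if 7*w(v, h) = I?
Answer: -27776/27 ≈ -1028.7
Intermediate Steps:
I = 3 (I = 2 + 1 = 3)
w(v, h) = 3/7 (w(v, h) = (1/7)*3 = 3/7)
G(q) = -2*(-1 + q)**2
C(H) = 1/(3/7 + H) (C(H) = 1/(H + 3/7) = 1/(3/7 + H))
(C(-12)*(-93))*G(-7) = ((7/(3 + 7*(-12)))*(-93))*(-2*(-1 - 7)**2) = ((7/(3 - 84))*(-93))*(-2*(-8)**2) = ((7/(-81))*(-93))*(-2*64) = ((7*(-1/81))*(-93))*(-128) = -7/81*(-93)*(-128) = (217/27)*(-128) = -27776/27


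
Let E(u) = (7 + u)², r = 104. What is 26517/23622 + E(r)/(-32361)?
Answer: 63007775/84936838 ≈ 0.74182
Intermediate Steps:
26517/23622 + E(r)/(-32361) = 26517/23622 + (7 + 104)²/(-32361) = 26517*(1/23622) + 111²*(-1/32361) = 8839/7874 + 12321*(-1/32361) = 8839/7874 - 4107/10787 = 63007775/84936838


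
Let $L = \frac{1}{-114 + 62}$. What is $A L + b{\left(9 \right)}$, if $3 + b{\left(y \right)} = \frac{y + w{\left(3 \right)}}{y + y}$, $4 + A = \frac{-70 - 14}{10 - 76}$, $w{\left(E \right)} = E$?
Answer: $- \frac{1957}{858} \approx -2.2809$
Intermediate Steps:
$A = - \frac{30}{11}$ ($A = -4 + \frac{-70 - 14}{10 - 76} = -4 - \frac{84}{-66} = -4 - - \frac{14}{11} = -4 + \frac{14}{11} = - \frac{30}{11} \approx -2.7273$)
$L = - \frac{1}{52}$ ($L = \frac{1}{-52} = - \frac{1}{52} \approx -0.019231$)
$b{\left(y \right)} = -3 + \frac{3 + y}{2 y}$ ($b{\left(y \right)} = -3 + \frac{y + 3}{y + y} = -3 + \frac{3 + y}{2 y}$)
$A L + b{\left(9 \right)} = \left(- \frac{30}{11}\right) \left(- \frac{1}{52}\right) + \frac{3 - 45}{2 \cdot 9} = \frac{15}{286} + \frac{1}{2} \cdot \frac{1}{9} \left(3 - 45\right) = \frac{15}{286} + \frac{1}{2} \cdot \frac{1}{9} \left(-42\right) = \frac{15}{286} - \frac{7}{3} = - \frac{1957}{858}$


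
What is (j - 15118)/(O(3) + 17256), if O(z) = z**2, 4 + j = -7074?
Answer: -22196/17265 ≈ -1.2856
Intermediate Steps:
j = -7078 (j = -4 - 7074 = -7078)
(j - 15118)/(O(3) + 17256) = (-7078 - 15118)/(3**2 + 17256) = -22196/(9 + 17256) = -22196/17265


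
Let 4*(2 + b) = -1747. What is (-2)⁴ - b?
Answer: 1819/4 ≈ 454.75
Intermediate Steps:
b = -1755/4 (b = -2 + (¼)*(-1747) = -2 - 1747/4 = -1755/4 ≈ -438.75)
(-2)⁴ - b = (-2)⁴ - 1*(-1755/4) = 16 + 1755/4 = 1819/4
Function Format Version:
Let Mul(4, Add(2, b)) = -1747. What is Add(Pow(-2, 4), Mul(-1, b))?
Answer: Rational(1819, 4) ≈ 454.75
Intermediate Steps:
b = Rational(-1755, 4) (b = Add(-2, Mul(Rational(1, 4), -1747)) = Add(-2, Rational(-1747, 4)) = Rational(-1755, 4) ≈ -438.75)
Add(Pow(-2, 4), Mul(-1, b)) = Add(Pow(-2, 4), Mul(-1, Rational(-1755, 4))) = Add(16, Rational(1755, 4)) = Rational(1819, 4)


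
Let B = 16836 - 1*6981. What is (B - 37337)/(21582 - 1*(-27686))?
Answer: -13741/24634 ≈ -0.55781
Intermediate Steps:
B = 9855 (B = 16836 - 6981 = 9855)
(B - 37337)/(21582 - 1*(-27686)) = (9855 - 37337)/(21582 - 1*(-27686)) = -27482/(21582 + 27686) = -27482/49268 = -27482*1/49268 = -13741/24634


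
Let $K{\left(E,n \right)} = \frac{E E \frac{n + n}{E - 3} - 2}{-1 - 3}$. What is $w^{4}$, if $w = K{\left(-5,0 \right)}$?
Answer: $\frac{1}{16} \approx 0.0625$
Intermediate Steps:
$K{\left(E,n \right)} = \frac{1}{2} - \frac{n E^{2}}{2 \left(-3 + E\right)}$ ($K{\left(E,n \right)} = \frac{E^{2} \frac{2 n}{-3 + E} - 2}{-4} = \left(E^{2} \frac{2 n}{-3 + E} - 2\right) \left(- \frac{1}{4}\right) = \left(\frac{2 n E^{2}}{-3 + E} - 2\right) \left(- \frac{1}{4}\right) = \left(-2 + \frac{2 n E^{2}}{-3 + E}\right) \left(- \frac{1}{4}\right) = \frac{1}{2} - \frac{n E^{2}}{2 \left(-3 + E\right)}$)
$w = \frac{1}{2}$ ($w = \frac{-3 - 5 - 0 \left(-5\right)^{2}}{2 \left(-3 - 5\right)} = \frac{-3 - 5 - 0 \cdot 25}{2 \left(-8\right)} = \frac{1}{2} \left(- \frac{1}{8}\right) \left(-3 - 5 + 0\right) = \frac{1}{2} \left(- \frac{1}{8}\right) \left(-8\right) = \frac{1}{2} \approx 0.5$)
$w^{4} = \left(\frac{1}{2}\right)^{4} = \frac{1}{16}$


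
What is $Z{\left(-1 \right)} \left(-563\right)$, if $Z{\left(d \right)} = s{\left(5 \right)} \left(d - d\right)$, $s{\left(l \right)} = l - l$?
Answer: $0$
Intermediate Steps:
$s{\left(l \right)} = 0$
$Z{\left(d \right)} = 0$ ($Z{\left(d \right)} = 0 \left(d - d\right) = 0 \cdot 0 = 0$)
$Z{\left(-1 \right)} \left(-563\right) = 0 \left(-563\right) = 0$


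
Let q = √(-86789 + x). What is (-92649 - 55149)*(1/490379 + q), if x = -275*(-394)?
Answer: -147798/490379 - 147798*√21561 ≈ -2.1702e+7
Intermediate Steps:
x = 108350
q = √21561 (q = √(-86789 + 108350) = √21561 ≈ 146.84)
(-92649 - 55149)*(1/490379 + q) = (-92649 - 55149)*(1/490379 + √21561) = -147798*(1/490379 + √21561) = -147798/490379 - 147798*√21561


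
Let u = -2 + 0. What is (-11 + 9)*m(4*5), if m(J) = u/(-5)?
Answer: -4/5 ≈ -0.80000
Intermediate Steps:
u = -2
m(J) = 2/5 (m(J) = -2/(-5) = -2*(-1/5) = 2/5)
(-11 + 9)*m(4*5) = (-11 + 9)*(2/5) = -2*2/5 = -4/5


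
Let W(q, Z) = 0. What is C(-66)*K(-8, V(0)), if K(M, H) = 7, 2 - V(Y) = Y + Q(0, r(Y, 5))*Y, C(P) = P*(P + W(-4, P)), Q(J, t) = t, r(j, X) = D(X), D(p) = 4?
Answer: 30492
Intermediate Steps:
r(j, X) = 4
C(P) = P² (C(P) = P*(P + 0) = P*P = P²)
V(Y) = 2 - 5*Y (V(Y) = 2 - (Y + 4*Y) = 2 - 5*Y)
C(-66)*K(-8, V(0)) = (-66)²*7 = 4356*7 = 30492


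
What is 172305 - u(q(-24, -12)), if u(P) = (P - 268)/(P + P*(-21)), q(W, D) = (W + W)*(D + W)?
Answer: 297743113/1728 ≈ 1.7231e+5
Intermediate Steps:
q(W, D) = 2*W*(D + W) (q(W, D) = (2*W)*(D + W) = 2*W*(D + W))
u(P) = -(-268 + P)/(20*P) (u(P) = (-268 + P)/(P - 21*P) = (-268 + P)/((-20*P)) = (-268 + P)*(-1/(20*P)) = -(-268 + P)/(20*P))
172305 - u(q(-24, -12)) = 172305 - (268 - 2*(-24)*(-12 - 24))/(20*(2*(-24)*(-12 - 24))) = 172305 - (268 - 2*(-24)*(-36))/(20*(2*(-24)*(-36))) = 172305 - (268 - 1*1728)/(20*1728) = 172305 - (268 - 1728)/(20*1728) = 172305 - (-1460)/(20*1728) = 172305 - 1*(-73/1728) = 172305 + 73/1728 = 297743113/1728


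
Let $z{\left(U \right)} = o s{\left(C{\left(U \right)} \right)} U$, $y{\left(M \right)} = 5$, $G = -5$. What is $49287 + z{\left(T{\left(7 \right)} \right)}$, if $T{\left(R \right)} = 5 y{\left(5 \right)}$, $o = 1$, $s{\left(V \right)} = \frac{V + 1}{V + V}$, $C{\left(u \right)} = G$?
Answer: $49297$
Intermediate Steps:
$C{\left(u \right)} = -5$
$s{\left(V \right)} = \frac{1 + V}{2 V}$
$T{\left(R \right)} = 25$ ($T{\left(R \right)} = 5 \cdot 5 = 25$)
$z{\left(U \right)} = \frac{2 U}{5}$ ($z{\left(U \right)} = 1 \frac{1 - 5}{2 \left(-5\right)} U = 1 \cdot \frac{1}{2} \left(- \frac{1}{5}\right) \left(-4\right) U = 1 \cdot \frac{2}{5} U = \frac{2 U}{5}$)
$49287 + z{\left(T{\left(7 \right)} \right)} = 49287 + \frac{2}{5} \cdot 25 = 49287 + 10 = 49297$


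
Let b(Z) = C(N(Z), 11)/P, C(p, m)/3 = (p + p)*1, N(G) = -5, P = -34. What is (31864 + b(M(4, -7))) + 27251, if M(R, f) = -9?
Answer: 1004970/17 ≈ 59116.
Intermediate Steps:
C(p, m) = 6*p (C(p, m) = 3*((p + p)*1) = 3*((2*p)*1) = 3*(2*p) = 6*p)
b(Z) = 15/17 (b(Z) = (6*(-5))/(-34) = -30*(-1/34) = 15/17)
(31864 + b(M(4, -7))) + 27251 = (31864 + 15/17) + 27251 = 541703/17 + 27251 = 1004970/17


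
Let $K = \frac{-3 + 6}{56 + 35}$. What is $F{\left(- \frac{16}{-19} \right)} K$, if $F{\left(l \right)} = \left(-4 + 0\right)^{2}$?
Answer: $\frac{48}{91} \approx 0.52747$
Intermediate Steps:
$F{\left(l \right)} = 16$ ($F{\left(l \right)} = \left(-4\right)^{2} = 16$)
$K = \frac{3}{91} \approx 0.032967$
$F{\left(- \frac{16}{-19} \right)} K = 16 \cdot \frac{3}{91} = \frac{48}{91}$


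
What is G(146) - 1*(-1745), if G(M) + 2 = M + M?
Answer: 2035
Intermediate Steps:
G(M) = -2 + 2*M (G(M) = -2 + (M + M) = -2 + 2*M)
G(146) - 1*(-1745) = (-2 + 2*146) - 1*(-1745) = (-2 + 292) + 1745 = 290 + 1745 = 2035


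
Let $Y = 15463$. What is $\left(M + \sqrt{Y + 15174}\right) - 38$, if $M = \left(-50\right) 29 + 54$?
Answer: $-1434 + \sqrt{30637} \approx -1259.0$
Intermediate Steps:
$M = -1396$ ($M = -1450 + 54 = -1396$)
$\left(M + \sqrt{Y + 15174}\right) - 38 = \left(-1396 + \sqrt{15463 + 15174}\right) - 38 = \left(-1396 + \sqrt{30637}\right) - 38 = -1434 + \sqrt{30637}$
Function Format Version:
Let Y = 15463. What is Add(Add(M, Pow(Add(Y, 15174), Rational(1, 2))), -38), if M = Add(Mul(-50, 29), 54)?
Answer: Add(-1434, Pow(30637, Rational(1, 2))) ≈ -1259.0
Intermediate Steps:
M = -1396 (M = Add(-1450, 54) = -1396)
Add(Add(M, Pow(Add(Y, 15174), Rational(1, 2))), -38) = Add(Add(-1396, Pow(Add(15463, 15174), Rational(1, 2))), -38) = Add(Add(-1396, Pow(30637, Rational(1, 2))), -38) = Add(-1434, Pow(30637, Rational(1, 2)))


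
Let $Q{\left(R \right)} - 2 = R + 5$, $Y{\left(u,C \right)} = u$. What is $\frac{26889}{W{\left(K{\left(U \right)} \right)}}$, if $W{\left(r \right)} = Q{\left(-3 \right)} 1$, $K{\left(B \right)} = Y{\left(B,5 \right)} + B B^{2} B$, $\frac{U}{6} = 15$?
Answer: $\frac{26889}{4} \approx 6722.3$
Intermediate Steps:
$U = 90$ ($U = 6 \cdot 15 = 90$)
$Q{\left(R \right)} = 7 + R$ ($Q{\left(R \right)} = 2 + \left(R + 5\right) = 2 + \left(5 + R\right) = 7 + R$)
$K{\left(B \right)} = B + B^{4}$ ($K{\left(B \right)} = B + B B^{2} B = B + B^{3} B = B + B^{4}$)
$W{\left(r \right)} = 4$ ($W{\left(r \right)} = \left(7 - 3\right) 1 = 4 \cdot 1 = 4$)
$\frac{26889}{W{\left(K{\left(U \right)} \right)}} = \frac{26889}{4}$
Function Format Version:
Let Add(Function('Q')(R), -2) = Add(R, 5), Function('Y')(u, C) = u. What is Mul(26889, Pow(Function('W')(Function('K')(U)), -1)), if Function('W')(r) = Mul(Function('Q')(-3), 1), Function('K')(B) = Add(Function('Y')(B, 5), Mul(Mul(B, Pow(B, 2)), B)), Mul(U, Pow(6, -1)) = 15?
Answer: Rational(26889, 4) ≈ 6722.3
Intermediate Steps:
U = 90 (U = Mul(6, 15) = 90)
Function('Q')(R) = Add(7, R) (Function('Q')(R) = Add(2, Add(R, 5)) = Add(2, Add(5, R)) = Add(7, R))
Function('K')(B) = Add(B, Pow(B, 4)) (Function('K')(B) = Add(B, Mul(Mul(B, Pow(B, 2)), B)) = Add(B, Mul(Pow(B, 3), B)) = Add(B, Pow(B, 4)))
Function('W')(r) = 4 (Function('W')(r) = Mul(Add(7, -3), 1) = Mul(4, 1) = 4)
Mul(26889, Pow(Function('W')(Function('K')(U)), -1)) = Mul(26889, Pow(4, -1)) = Mul(26889, Rational(1, 4)) = Rational(26889, 4)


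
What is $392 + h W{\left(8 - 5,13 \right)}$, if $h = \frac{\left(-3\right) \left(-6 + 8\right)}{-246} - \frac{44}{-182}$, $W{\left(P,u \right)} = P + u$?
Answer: $\frac{1478440}{3731} \approx 396.26$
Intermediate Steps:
$h = \frac{993}{3731}$ ($h = \left(-3\right) 2 \left(- \frac{1}{246}\right) - - \frac{22}{91} = \left(-6\right) \left(- \frac{1}{246}\right) + \frac{22}{91} = \frac{1}{41} + \frac{22}{91} = \frac{993}{3731} \approx 0.26615$)
$392 + h W{\left(8 - 5,13 \right)} = 392 + \frac{993 \left(\left(8 - 5\right) + 13\right)}{3731} = 392 + \frac{993 \left(3 + 13\right)}{3731} = 392 + \frac{993}{3731} \cdot 16 = 392 + \frac{15888}{3731} = \frac{1478440}{3731}$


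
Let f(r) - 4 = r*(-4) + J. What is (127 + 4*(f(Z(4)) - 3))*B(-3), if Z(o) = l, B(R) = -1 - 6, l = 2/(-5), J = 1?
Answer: -4949/5 ≈ -989.80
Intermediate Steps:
l = -⅖ (l = 2*(-⅕) = -⅖ ≈ -0.40000)
B(R) = -7
Z(o) = -⅖
f(r) = 5 - 4*r (f(r) = 4 + (r*(-4) + 1) = 4 + (-4*r + 1) = 4 + (1 - 4*r) = 5 - 4*r)
(127 + 4*(f(Z(4)) - 3))*B(-3) = (127 + 4*((5 - 4*(-⅖)) - 3))*(-7) = (127 + 4*((5 + 8/5) - 3))*(-7) = (127 + 4*(33/5 - 3))*(-7) = (127 + 4*(18/5))*(-7) = (127 + 72/5)*(-7) = (707/5)*(-7) = -4949/5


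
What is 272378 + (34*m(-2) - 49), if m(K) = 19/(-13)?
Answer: 3539631/13 ≈ 2.7228e+5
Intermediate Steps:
m(K) = -19/13 (m(K) = 19*(-1/13) = -19/13)
272378 + (34*m(-2) - 49) = 272378 + (34*(-19/13) - 49) = 272378 + (-646/13 - 49) = 272378 - 1283/13 = 3539631/13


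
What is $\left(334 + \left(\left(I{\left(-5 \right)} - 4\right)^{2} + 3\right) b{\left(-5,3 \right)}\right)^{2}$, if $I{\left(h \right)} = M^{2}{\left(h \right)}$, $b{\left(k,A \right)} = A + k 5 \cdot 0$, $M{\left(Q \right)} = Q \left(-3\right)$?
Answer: $21569621956$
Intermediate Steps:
$M{\left(Q \right)} = - 3 Q$
$b{\left(k,A \right)} = A$ ($b{\left(k,A \right)} = A + 5 k 0 = A + 0 = A$)
$I{\left(h \right)} = 9 h^{2}$ ($I{\left(h \right)} = \left(- 3 h\right)^{2} = 9 h^{2}$)
$\left(334 + \left(\left(I{\left(-5 \right)} - 4\right)^{2} + 3\right) b{\left(-5,3 \right)}\right)^{2} = \left(334 + \left(\left(9 \left(-5\right)^{2} - 4\right)^{2} + 3\right) 3\right)^{2} = \left(334 + \left(\left(9 \cdot 25 - 4\right)^{2} + 3\right) 3\right)^{2} = \left(334 + \left(\left(225 - 4\right)^{2} + 3\right) 3\right)^{2} = \left(334 + \left(221^{2} + 3\right) 3\right)^{2} = \left(334 + \left(48841 + 3\right) 3\right)^{2} = \left(334 + 48844 \cdot 3\right)^{2} = \left(334 + 146532\right)^{2} = 146866^{2} = 21569621956$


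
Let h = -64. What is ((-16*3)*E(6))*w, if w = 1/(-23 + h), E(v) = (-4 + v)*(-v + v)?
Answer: 0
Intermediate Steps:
E(v) = 0 (E(v) = (-4 + v)*0 = 0)
w = -1/87 (w = 1/(-23 - 64) = 1/(-87) = -1/87 ≈ -0.011494)
((-16*3)*E(6))*w = (-16*3*0)*(-1/87) = -48*0*(-1/87) = 0*(-1/87) = 0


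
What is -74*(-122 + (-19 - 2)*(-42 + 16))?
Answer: -31376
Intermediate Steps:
-74*(-122 + (-19 - 2)*(-42 + 16)) = -74*(-122 - 21*(-26)) = -74*(-122 + 546) = -74*424 = -31376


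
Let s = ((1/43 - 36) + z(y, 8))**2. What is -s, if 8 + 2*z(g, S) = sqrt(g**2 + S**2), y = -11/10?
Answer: -1194041729/739600 + 1719*sqrt(6521)/430 ≈ -1291.6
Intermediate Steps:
y = -11/10 (y = -11*1/10 = -11/10 ≈ -1.1000)
z(g, S) = -4 + sqrt(S**2 + g**2)/2 (z(g, S) = -4 + sqrt(g**2 + S**2)/2 = -4 + sqrt(S**2 + g**2)/2)
s = (-1719/43 + sqrt(6521)/20)**2 (s = ((1/43 - 36) + (-4 + sqrt(8**2 + (-11/10)**2)/2))**2 = ((1/43 - 36) + (-4 + sqrt(64 + 121/100)/2))**2 = (-1547/43 + (-4 + sqrt(6521/100)/2))**2 = (-1547/43 + (-4 + (sqrt(6521)/10)/2))**2 = (-1547/43 + (-4 + sqrt(6521)/20))**2 = (-1719/43 + sqrt(6521)/20)**2 ≈ 1291.6)
-s = -(1194041729/739600 - 1719*sqrt(6521)/430) = -1194041729/739600 + 1719*sqrt(6521)/430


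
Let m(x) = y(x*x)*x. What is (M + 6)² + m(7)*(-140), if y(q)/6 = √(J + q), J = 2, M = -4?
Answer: 4 - 5880*√51 ≈ -41988.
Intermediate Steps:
y(q) = 6*√(2 + q)
m(x) = 6*x*√(2 + x²) (m(x) = (6*√(2 + x*x))*x = (6*√(2 + x²))*x = 6*x*√(2 + x²))
(M + 6)² + m(7)*(-140) = (-4 + 6)² + (6*7*√(2 + 7²))*(-140) = 2² + (6*7*√(2 + 49))*(-140) = 4 + (6*7*√51)*(-140) = 4 + (42*√51)*(-140) = 4 - 5880*√51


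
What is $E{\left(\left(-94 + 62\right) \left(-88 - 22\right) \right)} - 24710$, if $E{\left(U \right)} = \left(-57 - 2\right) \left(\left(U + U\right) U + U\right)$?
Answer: $-1462299590$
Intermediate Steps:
$E{\left(U \right)} = - 118 U^{2} - 59 U$ ($E{\left(U \right)} = - 59 \left(2 U U + U\right) = - 59 \left(2 U^{2} + U\right) = - 59 \left(U + 2 U^{2}\right) = - 118 U^{2} - 59 U$)
$E{\left(\left(-94 + 62\right) \left(-88 - 22\right) \right)} - 24710 = - 59 \left(-94 + 62\right) \left(-88 - 22\right) \left(1 + 2 \left(-94 + 62\right) \left(-88 - 22\right)\right) - 24710 = - 59 \left(\left(-32\right) \left(-110\right)\right) \left(1 + 2 \left(\left(-32\right) \left(-110\right)\right)\right) - 24710 = \left(-59\right) 3520 \left(1 + 2 \cdot 3520\right) - 24710 = \left(-59\right) 3520 \left(1 + 7040\right) - 24710 = \left(-59\right) 3520 \cdot 7041 - 24710 = -1462274880 - 24710 = -1462299590$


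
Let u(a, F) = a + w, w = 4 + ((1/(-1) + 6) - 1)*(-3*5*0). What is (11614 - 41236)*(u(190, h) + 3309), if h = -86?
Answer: -103765866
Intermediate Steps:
w = 4 (w = 4 + ((1*(-1) + 6) - 1)*(-15*0) = 4 + ((-1 + 6) - 1)*0 = 4 + (5 - 1)*0 = 4 + 4*0 = 4 + 0 = 4)
u(a, F) = 4 + a (u(a, F) = a + 4 = 4 + a)
(11614 - 41236)*(u(190, h) + 3309) = (11614 - 41236)*((4 + 190) + 3309) = -29622*(194 + 3309) = -29622*3503 = -103765866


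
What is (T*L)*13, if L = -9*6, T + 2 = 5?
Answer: -2106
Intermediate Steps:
T = 3 (T = -2 + 5 = 3)
L = -54
(T*L)*13 = (3*(-54))*13 = -162*13 = -2106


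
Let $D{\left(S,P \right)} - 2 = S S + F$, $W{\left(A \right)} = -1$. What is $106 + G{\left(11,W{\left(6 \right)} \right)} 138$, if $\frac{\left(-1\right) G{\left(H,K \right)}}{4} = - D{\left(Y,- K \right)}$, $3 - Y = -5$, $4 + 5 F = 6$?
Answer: $\frac{183794}{5} \approx 36759.0$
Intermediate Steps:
$F = \frac{2}{5}$ ($F = - \frac{4}{5} + \frac{1}{5} \cdot 6 = - \frac{4}{5} + \frac{6}{5} = \frac{2}{5} \approx 0.4$)
$Y = 8$ ($Y = 3 - -5 = 3 + 5 = 8$)
$D{\left(S,P \right)} = \frac{12}{5} + S^{2}$ ($D{\left(S,P \right)} = 2 + \left(S S + \frac{2}{5}\right) = 2 + \left(S^{2} + \frac{2}{5}\right) = 2 + \left(\frac{2}{5} + S^{2}\right) = \frac{12}{5} + S^{2}$)
$G{\left(H,K \right)} = \frac{1328}{5}$ ($G{\left(H,K \right)} = - 4 \left(- (\frac{12}{5} + 8^{2})\right) = - 4 \left(- (\frac{12}{5} + 64)\right) = - 4 \left(\left(-1\right) \frac{332}{5}\right) = \left(-4\right) \left(- \frac{332}{5}\right) = \frac{1328}{5}$)
$106 + G{\left(11,W{\left(6 \right)} \right)} 138 = 106 + \frac{1328}{5} \cdot 138 = 106 + \frac{183264}{5} = \frac{183794}{5}$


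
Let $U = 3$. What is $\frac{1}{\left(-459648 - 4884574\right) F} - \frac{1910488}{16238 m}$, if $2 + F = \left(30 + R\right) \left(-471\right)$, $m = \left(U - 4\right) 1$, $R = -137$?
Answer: $\frac{257268289228458241}{2186625867575110} \approx 117.66$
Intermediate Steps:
$m = -1$ ($m = \left(3 - 4\right) 1 = \left(-1\right) 1 = -1$)
$F = 50395$ ($F = -2 + \left(30 - 137\right) \left(-471\right) = -2 - -50397 = -2 + 50397 = 50395$)
$\frac{1}{\left(-459648 - 4884574\right) F} - \frac{1910488}{16238 m} = \frac{1}{\left(-459648 - 4884574\right) 50395} - \frac{1910488}{16238 \left(-1\right)} = \frac{1}{-5344222} \cdot \frac{1}{50395} - \frac{1910488}{-16238} = \left(- \frac{1}{5344222}\right) \frac{1}{50395} - - \frac{955244}{8119} = - \frac{1}{269322067690} + \frac{955244}{8119} = \frac{257268289228458241}{2186625867575110}$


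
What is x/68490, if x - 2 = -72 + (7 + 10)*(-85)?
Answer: -101/4566 ≈ -0.022120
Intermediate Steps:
x = -1515 (x = 2 + (-72 + (7 + 10)*(-85)) = 2 + (-72 + 17*(-85)) = 2 + (-72 - 1445) = 2 - 1517 = -1515)
x/68490 = -1515/68490 = -1515*1/68490 = -101/4566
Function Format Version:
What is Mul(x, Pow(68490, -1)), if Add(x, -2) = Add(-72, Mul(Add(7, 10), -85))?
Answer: Rational(-101, 4566) ≈ -0.022120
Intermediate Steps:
x = -1515 (x = Add(2, Add(-72, Mul(Add(7, 10), -85))) = Add(2, Add(-72, Mul(17, -85))) = Add(2, Add(-72, -1445)) = Add(2, -1517) = -1515)
Mul(x, Pow(68490, -1)) = Mul(-1515, Pow(68490, -1)) = Mul(-1515, Rational(1, 68490)) = Rational(-101, 4566)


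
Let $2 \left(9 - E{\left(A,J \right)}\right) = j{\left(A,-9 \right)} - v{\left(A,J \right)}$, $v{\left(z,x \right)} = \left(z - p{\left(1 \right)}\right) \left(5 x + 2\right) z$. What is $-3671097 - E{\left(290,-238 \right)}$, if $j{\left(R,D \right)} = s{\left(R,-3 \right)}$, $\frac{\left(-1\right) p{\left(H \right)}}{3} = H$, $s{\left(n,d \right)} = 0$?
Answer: $46801074$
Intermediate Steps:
$p{\left(H \right)} = - 3 H$
$j{\left(R,D \right)} = 0$
$v{\left(z,x \right)} = z \left(2 + 5 x\right) \left(3 + z\right)$ ($v{\left(z,x \right)} = \left(z - \left(-3\right) 1\right) \left(5 x + 2\right) z = \left(z - -3\right) \left(2 + 5 x\right) z = \left(z + 3\right) \left(2 + 5 x\right) z = \left(3 + z\right) \left(2 + 5 x\right) z = \left(2 + 5 x\right) \left(3 + z\right) z = z \left(2 + 5 x\right) \left(3 + z\right)$)
$E{\left(A,J \right)} = 9 + \frac{A \left(6 + 2 A + 15 J + 5 A J\right)}{2}$ ($E{\left(A,J \right)} = 9 - \frac{0 - A \left(6 + 2 A + 15 J + 5 J A\right)}{2} = 9 - \frac{0 - A \left(6 + 2 A + 15 J + 5 A J\right)}{2} = 9 - \frac{\left(-1\right) A \left(6 + 2 A + 15 J + 5 A J\right)}{2} = 9 + \frac{A \left(6 + 2 A + 15 J + 5 A J\right)}{2}$)
$-3671097 - E{\left(290,-238 \right)} = -3671097 - \left(9 + \frac{1}{2} \cdot 290 \left(6 + 2 \cdot 290 + 15 \left(-238\right) + 5 \cdot 290 \left(-238\right)\right)\right) = -3671097 - \left(9 + \frac{1}{2} \cdot 290 \left(6 + 580 - 3570 - 345100\right)\right) = -3671097 - \left(9 + \frac{1}{2} \cdot 290 \left(-348084\right)\right) = -3671097 - \left(9 - 50472180\right) = -3671097 - -50472171 = -3671097 + 50472171 = 46801074$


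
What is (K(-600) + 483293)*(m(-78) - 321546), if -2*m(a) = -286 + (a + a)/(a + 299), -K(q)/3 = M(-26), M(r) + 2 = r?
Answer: -2641097004565/17 ≈ -1.5536e+11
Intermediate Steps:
M(r) = -2 + r
K(q) = 84 (K(q) = -3*(-2 - 26) = -3*(-28) = 84)
m(a) = 143 - a/(299 + a) (m(a) = -(-286 + (a + a)/(a + 299))/2 = -(-286 + (2*a)/(299 + a))/2 = -(-286 + 2*a/(299 + a))/2 = 143 - a/(299 + a))
(K(-600) + 483293)*(m(-78) - 321546) = (84 + 483293)*((42757 + 142*(-78))/(299 - 78) - 321546) = 483377*((42757 - 11076)/221 - 321546) = 483377*((1/221)*31681 - 321546) = 483377*(2437/17 - 321546) = 483377*(-5463845/17) = -2641097004565/17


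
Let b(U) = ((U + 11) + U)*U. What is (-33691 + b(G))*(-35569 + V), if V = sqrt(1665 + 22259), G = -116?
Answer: 286508295 - 16110*sqrt(5981) ≈ 2.8526e+8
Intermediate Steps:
V = 2*sqrt(5981) (V = sqrt(23924) = 2*sqrt(5981) ≈ 154.67)
b(U) = U*(11 + 2*U) (b(U) = ((11 + U) + U)*U = (11 + 2*U)*U = U*(11 + 2*U))
(-33691 + b(G))*(-35569 + V) = (-33691 - 116*(11 + 2*(-116)))*(-35569 + 2*sqrt(5981)) = (-33691 - 116*(11 - 232))*(-35569 + 2*sqrt(5981)) = (-33691 - 116*(-221))*(-35569 + 2*sqrt(5981)) = (-33691 + 25636)*(-35569 + 2*sqrt(5981)) = -8055*(-35569 + 2*sqrt(5981)) = 286508295 - 16110*sqrt(5981)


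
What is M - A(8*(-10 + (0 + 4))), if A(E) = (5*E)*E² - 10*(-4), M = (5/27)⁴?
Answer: 293844358345/531441 ≈ 5.5292e+5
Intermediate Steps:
M = 625/531441 (M = (5*(1/27))⁴ = (5/27)⁴ = 625/531441 ≈ 0.0011760)
A(E) = 40 + 5*E³ (A(E) = 5*E³ + 40 = 40 + 5*E³)
M - A(8*(-10 + (0 + 4))) = 625/531441 - (40 + 5*(8*(-10 + (0 + 4)))³) = 625/531441 - (40 + 5*(8*(-10 + 4))³) = 625/531441 - (40 + 5*(8*(-6))³) = 625/531441 - (40 + 5*(-48)³) = 625/531441 - (40 + 5*(-110592)) = 625/531441 - (40 - 552960) = 625/531441 - 1*(-552920) = 625/531441 + 552920 = 293844358345/531441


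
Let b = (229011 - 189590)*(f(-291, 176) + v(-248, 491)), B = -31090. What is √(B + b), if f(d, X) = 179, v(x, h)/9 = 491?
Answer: 2*√45306667 ≈ 13462.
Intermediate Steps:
v(x, h) = 4419 (v(x, h) = 9*491 = 4419)
b = 181257758 (b = (229011 - 189590)*(179 + 4419) = 39421*4598 = 181257758)
√(B + b) = √(-31090 + 181257758) = √181226668 = 2*√45306667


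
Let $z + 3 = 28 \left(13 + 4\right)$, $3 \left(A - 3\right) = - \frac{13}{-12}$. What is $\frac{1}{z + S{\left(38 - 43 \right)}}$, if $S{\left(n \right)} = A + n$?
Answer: $\frac{36}{16969} \approx 0.0021215$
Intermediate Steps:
$A = \frac{121}{36}$ ($A = 3 + \frac{\left(-13\right) \frac{1}{-12}}{3} = 3 + \frac{\left(-13\right) \left(- \frac{1}{12}\right)}{3} = 3 + \frac{1}{3} \cdot \frac{13}{12} = 3 + \frac{13}{36} = \frac{121}{36} \approx 3.3611$)
$z = 473$ ($z = -3 + 28 \left(13 + 4\right) = -3 + 28 \cdot 17 = -3 + 476 = 473$)
$S{\left(n \right)} = \frac{121}{36} + n$
$\frac{1}{z + S{\left(38 - 43 \right)}} = \frac{1}{473 + \left(\frac{121}{36} + \left(38 - 43\right)\right)} = \frac{1}{473 + \left(\frac{121}{36} - 5\right)} = \frac{1}{473 - \frac{59}{36}} = \frac{1}{\frac{16969}{36}} = \frac{36}{16969}$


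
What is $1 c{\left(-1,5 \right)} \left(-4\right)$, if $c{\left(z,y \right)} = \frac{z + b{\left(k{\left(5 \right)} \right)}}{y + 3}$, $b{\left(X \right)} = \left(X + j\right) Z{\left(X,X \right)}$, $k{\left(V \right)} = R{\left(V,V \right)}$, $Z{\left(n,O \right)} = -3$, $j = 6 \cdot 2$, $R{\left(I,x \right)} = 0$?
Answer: $\frac{37}{2} \approx 18.5$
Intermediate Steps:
$j = 12$
$k{\left(V \right)} = 0$
$b{\left(X \right)} = -36 - 3 X$ ($b{\left(X \right)} = \left(X + 12\right) \left(-3\right) = \left(12 + X\right) \left(-3\right) = -36 - 3 X$)
$c{\left(z,y \right)} = \frac{-36 + z}{3 + y}$ ($c{\left(z,y \right)} = \frac{z - 36}{y + 3} = \frac{z + \left(-36 + 0\right)}{3 + y} = \frac{z - 36}{3 + y} = \frac{-36 + z}{3 + y}$)
$1 c{\left(-1,5 \right)} \left(-4\right) = 1 \frac{-36 - 1}{3 + 5} \left(-4\right) = 1 \cdot \frac{1}{8} \left(-37\right) \left(-4\right) = 1 \left(- \frac{37}{8}\right) \left(-4\right) = \left(- \frac{37}{8}\right) \left(-4\right) = \frac{37}{2}$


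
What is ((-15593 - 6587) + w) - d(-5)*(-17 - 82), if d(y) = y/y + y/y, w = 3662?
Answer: -18320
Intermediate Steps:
d(y) = 2 (d(y) = 1 + 1 = 2)
((-15593 - 6587) + w) - d(-5)*(-17 - 82) = ((-15593 - 6587) + 3662) - 2*(-17 - 82) = (-22180 + 3662) - 2*(-99) = -18518 - 1*(-198) = -18518 + 198 = -18320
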